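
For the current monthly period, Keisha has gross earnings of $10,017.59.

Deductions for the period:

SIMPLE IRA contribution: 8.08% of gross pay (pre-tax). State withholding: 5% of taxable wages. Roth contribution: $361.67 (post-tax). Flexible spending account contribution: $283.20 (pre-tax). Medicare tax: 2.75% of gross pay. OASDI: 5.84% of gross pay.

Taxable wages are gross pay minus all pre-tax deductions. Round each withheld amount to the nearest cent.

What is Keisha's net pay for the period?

Flexible spending account contribution: $283.20
SIMPLE IRA contribution: $10,017.59 × 0.0808 = $809.42
Pre-tax total = $283.20 + $809.42 = $1,092.62
Taxable wages = $10,017.59 − $1,092.62 = $8,924.97
State withholding: $8,924.97 × 0.05 = $446.25
Medicare tax: $10,017.59 × 0.0275 = $275.48
OASDI: $10,017.59 × 0.0584 = $585.03
Roth contribution: $361.67
Total deductions = $283.20 + $809.42 + $446.25 + $275.48 + $585.03 + $361.67 = $2,761.05
Net pay = $10,017.59 − $2,761.05 = $7,256.54

$7,256.54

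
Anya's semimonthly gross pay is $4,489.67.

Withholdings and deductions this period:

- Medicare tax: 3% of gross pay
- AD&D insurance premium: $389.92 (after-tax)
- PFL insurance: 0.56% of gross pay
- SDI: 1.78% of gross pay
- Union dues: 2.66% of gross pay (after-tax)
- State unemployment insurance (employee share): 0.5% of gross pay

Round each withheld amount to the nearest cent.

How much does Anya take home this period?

$3,718.12

SDI: $4,489.67 × 0.0178 = $79.92
Medicare tax: $4,489.67 × 0.03 = $134.69
State unemployment insurance (employee share): $4,489.67 × 0.005 = $22.45
PFL insurance: $4,489.67 × 0.0056 = $25.14
Union dues: $4,489.67 × 0.0266 = $119.43
AD&D insurance premium: $389.92
Total deductions = $79.92 + $134.69 + $22.45 + $25.14 + $119.43 + $389.92 = $771.55
Net pay = $4,489.67 − $771.55 = $3,718.12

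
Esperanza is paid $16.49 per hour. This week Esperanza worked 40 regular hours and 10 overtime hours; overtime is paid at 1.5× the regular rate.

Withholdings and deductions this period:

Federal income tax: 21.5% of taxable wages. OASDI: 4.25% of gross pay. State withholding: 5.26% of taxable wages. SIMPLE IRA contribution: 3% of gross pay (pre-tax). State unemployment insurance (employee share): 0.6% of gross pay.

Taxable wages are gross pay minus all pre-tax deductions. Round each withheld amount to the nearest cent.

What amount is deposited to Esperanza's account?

Regular pay: 40 × $16.49 = $659.60
Overtime pay: 10 × $16.49 × 1.5 = $247.35
Gross pay = $659.60 + $247.35 = $906.95
SIMPLE IRA contribution: $906.95 × 0.03 = $27.21
Taxable wages = $906.95 − $27.21 = $879.74
Federal income tax: $879.74 × 0.215 = $189.14
State withholding: $879.74 × 0.0526 = $46.27
OASDI: $906.95 × 0.0425 = $38.55
State unemployment insurance (employee share): $906.95 × 0.006 = $5.44
Total deductions = $27.21 + $189.14 + $46.27 + $38.55 + $5.44 = $306.61
Net pay = $906.95 − $306.61 = $600.34

$600.34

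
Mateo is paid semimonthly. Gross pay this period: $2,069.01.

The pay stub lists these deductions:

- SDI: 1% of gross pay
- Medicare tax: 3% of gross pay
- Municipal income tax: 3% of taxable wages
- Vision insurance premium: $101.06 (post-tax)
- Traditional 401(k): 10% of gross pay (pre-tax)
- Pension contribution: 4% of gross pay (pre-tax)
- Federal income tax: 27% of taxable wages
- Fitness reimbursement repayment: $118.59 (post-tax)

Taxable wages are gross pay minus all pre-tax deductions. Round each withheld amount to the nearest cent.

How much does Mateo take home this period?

Traditional 401(k): $2,069.01 × 0.1 = $206.90
Pension contribution: $2,069.01 × 0.04 = $82.76
Pre-tax total = $206.90 + $82.76 = $289.66
Taxable wages = $2,069.01 − $289.66 = $1,779.35
Federal income tax: $1,779.35 × 0.27 = $480.42
Municipal income tax: $1,779.35 × 0.03 = $53.38
Medicare tax: $2,069.01 × 0.03 = $62.07
SDI: $2,069.01 × 0.01 = $20.69
Vision insurance premium: $101.06
Fitness reimbursement repayment: $118.59
Total deductions = $206.90 + $82.76 + $480.42 + $53.38 + $62.07 + $20.69 + $101.06 + $118.59 = $1,125.87
Net pay = $2,069.01 − $1,125.87 = $943.14

$943.14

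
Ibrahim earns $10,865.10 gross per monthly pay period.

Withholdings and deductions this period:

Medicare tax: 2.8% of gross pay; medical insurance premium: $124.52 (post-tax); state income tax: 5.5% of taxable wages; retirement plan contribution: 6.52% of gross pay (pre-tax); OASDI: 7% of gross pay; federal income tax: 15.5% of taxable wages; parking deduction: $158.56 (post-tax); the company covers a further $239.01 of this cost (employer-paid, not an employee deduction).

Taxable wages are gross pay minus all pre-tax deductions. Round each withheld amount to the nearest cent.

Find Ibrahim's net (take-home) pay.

Retirement plan contribution: $10,865.10 × 0.0652 = $708.40
Taxable wages = $10,865.10 − $708.40 = $10,156.70
Federal income tax: $10,156.70 × 0.155 = $1,574.29
State income tax: $10,156.70 × 0.055 = $558.62
Medicare tax: $10,865.10 × 0.028 = $304.22
OASDI: $10,865.10 × 0.07 = $760.56
Medical insurance premium: $124.52
Parking deduction: $158.56
(Employer's $239.01 toward parking deduction is not withheld from the employee.)
Total deductions = $708.40 + $1,574.29 + $558.62 + $304.22 + $760.56 + $124.52 + $158.56 = $4,189.17
Net pay = $10,865.10 − $4,189.17 = $6,675.93

$6,675.93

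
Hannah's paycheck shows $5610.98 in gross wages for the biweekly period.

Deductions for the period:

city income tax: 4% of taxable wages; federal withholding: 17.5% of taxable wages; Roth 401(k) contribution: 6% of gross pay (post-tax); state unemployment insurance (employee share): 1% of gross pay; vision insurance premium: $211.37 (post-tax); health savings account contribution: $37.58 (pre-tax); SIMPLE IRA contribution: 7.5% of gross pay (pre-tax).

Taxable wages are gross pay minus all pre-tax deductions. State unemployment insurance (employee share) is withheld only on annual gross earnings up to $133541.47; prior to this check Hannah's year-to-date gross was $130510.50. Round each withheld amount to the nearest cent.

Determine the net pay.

SIMPLE IRA contribution: $5610.98 × 0.075 = $420.82
Health savings account contribution: $37.58
Pre-tax total = $420.82 + $37.58 = $458.40
Taxable wages = $5610.98 − $458.40 = $5152.58
Federal withholding: $5152.58 × 0.175 = $901.70
City income tax: $5152.58 × 0.04 = $206.10
State unemployment insurance (employee share): only $133541.47 − $130510.50 = $3030.97 of this check is subject → $3030.97 × 0.01 = $30.31
Roth 401(k) contribution: $5610.98 × 0.06 = $336.66
Vision insurance premium: $211.37
Total deductions = $420.82 + $37.58 + $901.70 + $206.10 + $30.31 + $336.66 + $211.37 = $2144.54
Net pay = $5610.98 − $2144.54 = $3466.44

$3466.44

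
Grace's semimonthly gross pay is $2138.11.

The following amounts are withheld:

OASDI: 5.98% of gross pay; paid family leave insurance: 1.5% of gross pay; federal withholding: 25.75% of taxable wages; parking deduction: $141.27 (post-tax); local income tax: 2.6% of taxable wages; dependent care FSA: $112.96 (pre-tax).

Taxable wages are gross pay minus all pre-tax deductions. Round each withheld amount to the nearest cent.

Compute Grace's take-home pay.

$1149.82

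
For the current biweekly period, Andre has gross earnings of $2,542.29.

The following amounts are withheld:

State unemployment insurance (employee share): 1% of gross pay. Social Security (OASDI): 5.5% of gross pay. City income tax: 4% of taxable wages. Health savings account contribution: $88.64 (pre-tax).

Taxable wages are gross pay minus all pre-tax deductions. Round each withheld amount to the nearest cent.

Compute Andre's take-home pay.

Health savings account contribution: $88.64
Taxable wages = $2,542.29 − $88.64 = $2,453.65
City income tax: $2,453.65 × 0.04 = $98.15
State unemployment insurance (employee share): $2,542.29 × 0.01 = $25.42
Social Security (OASDI): $2,542.29 × 0.055 = $139.83
Total deductions = $88.64 + $98.15 + $25.42 + $139.83 = $352.04
Net pay = $2,542.29 − $352.04 = $2,190.25

$2,190.25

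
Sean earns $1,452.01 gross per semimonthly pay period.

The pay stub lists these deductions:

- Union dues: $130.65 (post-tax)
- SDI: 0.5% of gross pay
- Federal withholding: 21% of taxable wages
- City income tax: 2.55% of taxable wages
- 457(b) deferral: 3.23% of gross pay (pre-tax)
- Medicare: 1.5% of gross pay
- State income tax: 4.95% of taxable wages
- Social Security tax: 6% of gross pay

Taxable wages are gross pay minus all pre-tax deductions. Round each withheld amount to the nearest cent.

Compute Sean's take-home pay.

$757.85

457(b) deferral: $1,452.01 × 0.0323 = $46.90
Taxable wages = $1,452.01 − $46.90 = $1,405.11
State income tax: $1,405.11 × 0.0495 = $69.55
Federal withholding: $1,405.11 × 0.21 = $295.07
City income tax: $1,405.11 × 0.0255 = $35.83
Medicare: $1,452.01 × 0.015 = $21.78
Social Security tax: $1,452.01 × 0.06 = $87.12
SDI: $1,452.01 × 0.005 = $7.26
Union dues: $130.65
Total deductions = $46.90 + $69.55 + $295.07 + $35.83 + $21.78 + $87.12 + $7.26 + $130.65 = $694.16
Net pay = $1,452.01 − $694.16 = $757.85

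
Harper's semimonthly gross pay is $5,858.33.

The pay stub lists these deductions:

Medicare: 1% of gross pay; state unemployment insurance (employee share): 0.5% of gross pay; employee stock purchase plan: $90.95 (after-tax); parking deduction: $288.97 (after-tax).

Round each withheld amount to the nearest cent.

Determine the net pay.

$5,390.54

State unemployment insurance (employee share): $5,858.33 × 0.005 = $29.29
Medicare: $5,858.33 × 0.01 = $58.58
Parking deduction: $288.97
Employee stock purchase plan: $90.95
Total deductions = $29.29 + $58.58 + $288.97 + $90.95 = $467.79
Net pay = $5,858.33 − $467.79 = $5,390.54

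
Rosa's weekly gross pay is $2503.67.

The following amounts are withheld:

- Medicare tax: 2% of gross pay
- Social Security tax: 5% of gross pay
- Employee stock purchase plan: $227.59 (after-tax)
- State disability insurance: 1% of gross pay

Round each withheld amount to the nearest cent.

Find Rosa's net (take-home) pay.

State disability insurance: $2503.67 × 0.01 = $25.04
Social Security tax: $2503.67 × 0.05 = $125.18
Medicare tax: $2503.67 × 0.02 = $50.07
Employee stock purchase plan: $227.59
Total deductions = $25.04 + $125.18 + $50.07 + $227.59 = $427.88
Net pay = $2503.67 − $427.88 = $2075.79

$2075.79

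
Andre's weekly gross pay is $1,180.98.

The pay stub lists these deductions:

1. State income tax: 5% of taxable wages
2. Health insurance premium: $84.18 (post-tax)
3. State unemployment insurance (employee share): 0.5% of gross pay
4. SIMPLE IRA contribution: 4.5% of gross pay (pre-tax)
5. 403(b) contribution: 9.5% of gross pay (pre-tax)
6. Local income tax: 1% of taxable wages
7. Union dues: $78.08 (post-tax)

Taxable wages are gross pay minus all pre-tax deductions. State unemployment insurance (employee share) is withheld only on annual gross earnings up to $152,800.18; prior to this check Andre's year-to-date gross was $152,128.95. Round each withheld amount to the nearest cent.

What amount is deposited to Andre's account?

403(b) contribution: $1,180.98 × 0.095 = $112.19
SIMPLE IRA contribution: $1,180.98 × 0.045 = $53.14
Pre-tax total = $112.19 + $53.14 = $165.33
Taxable wages = $1,180.98 − $165.33 = $1,015.65
Local income tax: $1,015.65 × 0.01 = $10.16
State income tax: $1,015.65 × 0.05 = $50.78
State unemployment insurance (employee share): only $152,800.18 − $152,128.95 = $671.23 of this check is subject → $671.23 × 0.005 = $3.36
Health insurance premium: $84.18
Union dues: $78.08
Total deductions = $112.19 + $53.14 + $10.16 + $50.78 + $3.36 + $84.18 + $78.08 = $391.89
Net pay = $1,180.98 − $391.89 = $789.09

$789.09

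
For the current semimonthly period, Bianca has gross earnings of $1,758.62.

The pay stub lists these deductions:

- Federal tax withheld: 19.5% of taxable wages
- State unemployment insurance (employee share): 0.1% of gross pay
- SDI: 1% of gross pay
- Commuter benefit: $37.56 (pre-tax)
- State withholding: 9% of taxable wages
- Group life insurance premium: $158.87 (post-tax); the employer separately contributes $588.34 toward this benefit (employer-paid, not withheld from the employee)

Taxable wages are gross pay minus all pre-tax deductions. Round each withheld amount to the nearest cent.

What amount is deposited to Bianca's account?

$1,052.33

Commuter benefit: $37.56
Taxable wages = $1,758.62 − $37.56 = $1,721.06
State withholding: $1,721.06 × 0.09 = $154.90
Federal tax withheld: $1,721.06 × 0.195 = $335.61
State unemployment insurance (employee share): $1,758.62 × 0.001 = $1.76
SDI: $1,758.62 × 0.01 = $17.59
Group life insurance premium: $158.87
(Employer's $588.34 toward group life insurance premium is not withheld from the employee.)
Total deductions = $37.56 + $154.90 + $335.61 + $1.76 + $17.59 + $158.87 = $706.29
Net pay = $1,758.62 − $706.29 = $1,052.33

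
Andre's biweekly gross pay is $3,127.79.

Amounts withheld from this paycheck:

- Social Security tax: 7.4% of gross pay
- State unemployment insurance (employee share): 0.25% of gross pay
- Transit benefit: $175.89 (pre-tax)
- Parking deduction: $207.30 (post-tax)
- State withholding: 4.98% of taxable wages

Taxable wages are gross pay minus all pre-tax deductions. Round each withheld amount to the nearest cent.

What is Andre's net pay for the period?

Transit benefit: $175.89
Taxable wages = $3,127.79 − $175.89 = $2,951.90
State withholding: $2,951.90 × 0.0498 = $147.00
Social Security tax: $3,127.79 × 0.074 = $231.46
State unemployment insurance (employee share): $3,127.79 × 0.0025 = $7.82
Parking deduction: $207.30
Total deductions = $175.89 + $147.00 + $231.46 + $7.82 + $207.30 = $769.47
Net pay = $3,127.79 − $769.47 = $2,358.32

$2,358.32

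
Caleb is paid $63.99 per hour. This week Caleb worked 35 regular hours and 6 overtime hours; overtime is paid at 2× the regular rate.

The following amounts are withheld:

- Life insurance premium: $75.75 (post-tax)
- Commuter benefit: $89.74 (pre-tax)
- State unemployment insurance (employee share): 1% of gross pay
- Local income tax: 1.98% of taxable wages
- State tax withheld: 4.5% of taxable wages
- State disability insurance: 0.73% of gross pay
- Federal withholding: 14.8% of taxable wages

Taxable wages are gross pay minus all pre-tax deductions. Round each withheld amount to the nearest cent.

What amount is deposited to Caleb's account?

Regular pay: 35 × $63.99 = $2239.65
Overtime pay: 6 × $63.99 × 2 = $767.88
Gross pay = $2239.65 + $767.88 = $3007.53
Commuter benefit: $89.74
Taxable wages = $3007.53 − $89.74 = $2917.79
State tax withheld: $2917.79 × 0.045 = $131.30
Local income tax: $2917.79 × 0.0198 = $57.77
Federal withholding: $2917.79 × 0.148 = $431.83
State disability insurance: $3007.53 × 0.0073 = $21.95
State unemployment insurance (employee share): $3007.53 × 0.01 = $30.08
Life insurance premium: $75.75
Total deductions = $89.74 + $131.30 + $57.77 + $431.83 + $21.95 + $30.08 + $75.75 = $838.42
Net pay = $3007.53 − $838.42 = $2169.11

$2169.11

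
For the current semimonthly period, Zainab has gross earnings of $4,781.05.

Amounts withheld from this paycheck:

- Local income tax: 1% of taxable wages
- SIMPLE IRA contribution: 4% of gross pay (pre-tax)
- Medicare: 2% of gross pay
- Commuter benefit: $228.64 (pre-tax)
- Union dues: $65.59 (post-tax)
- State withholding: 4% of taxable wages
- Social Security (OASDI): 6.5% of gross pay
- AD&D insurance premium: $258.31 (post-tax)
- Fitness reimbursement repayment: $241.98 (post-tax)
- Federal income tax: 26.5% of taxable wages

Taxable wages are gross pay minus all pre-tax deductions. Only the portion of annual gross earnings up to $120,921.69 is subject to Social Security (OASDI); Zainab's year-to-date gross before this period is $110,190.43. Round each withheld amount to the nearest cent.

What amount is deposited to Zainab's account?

SIMPLE IRA contribution: $4,781.05 × 0.04 = $191.24
Commuter benefit: $228.64
Pre-tax total = $191.24 + $228.64 = $419.88
Taxable wages = $4,781.05 − $419.88 = $4,361.17
State withholding: $4,361.17 × 0.04 = $174.45
Local income tax: $4,361.17 × 0.01 = $43.61
Federal income tax: $4,361.17 × 0.265 = $1,155.71
Social Security (OASDI): cap not yet reached, full $4,781.05 is subject → $4,781.05 × 0.065 = $310.77
Medicare: $4,781.05 × 0.02 = $95.62
Union dues: $65.59
AD&D insurance premium: $258.31
Fitness reimbursement repayment: $241.98
Total deductions = $191.24 + $228.64 + $174.45 + $43.61 + $1,155.71 + $310.77 + $95.62 + $65.59 + $258.31 + $241.98 = $2,765.92
Net pay = $4,781.05 − $2,765.92 = $2,015.13

$2,015.13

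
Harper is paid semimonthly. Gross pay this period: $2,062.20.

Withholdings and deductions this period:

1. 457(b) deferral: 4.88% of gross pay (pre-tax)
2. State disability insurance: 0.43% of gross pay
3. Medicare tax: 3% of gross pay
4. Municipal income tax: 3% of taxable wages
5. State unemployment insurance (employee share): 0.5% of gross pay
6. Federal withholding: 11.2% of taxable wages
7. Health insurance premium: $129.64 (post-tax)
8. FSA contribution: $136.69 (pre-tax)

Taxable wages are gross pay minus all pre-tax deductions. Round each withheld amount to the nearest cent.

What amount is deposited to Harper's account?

457(b) deferral: $2,062.20 × 0.0488 = $100.64
FSA contribution: $136.69
Pre-tax total = $100.64 + $136.69 = $237.33
Taxable wages = $2,062.20 − $237.33 = $1,824.87
Federal withholding: $1,824.87 × 0.112 = $204.39
Municipal income tax: $1,824.87 × 0.03 = $54.75
State unemployment insurance (employee share): $2,062.20 × 0.005 = $10.31
Medicare tax: $2,062.20 × 0.03 = $61.87
State disability insurance: $2,062.20 × 0.0043 = $8.87
Health insurance premium: $129.64
Total deductions = $100.64 + $136.69 + $204.39 + $54.75 + $10.31 + $61.87 + $8.87 + $129.64 = $707.16
Net pay = $2,062.20 − $707.16 = $1,355.04

$1,355.04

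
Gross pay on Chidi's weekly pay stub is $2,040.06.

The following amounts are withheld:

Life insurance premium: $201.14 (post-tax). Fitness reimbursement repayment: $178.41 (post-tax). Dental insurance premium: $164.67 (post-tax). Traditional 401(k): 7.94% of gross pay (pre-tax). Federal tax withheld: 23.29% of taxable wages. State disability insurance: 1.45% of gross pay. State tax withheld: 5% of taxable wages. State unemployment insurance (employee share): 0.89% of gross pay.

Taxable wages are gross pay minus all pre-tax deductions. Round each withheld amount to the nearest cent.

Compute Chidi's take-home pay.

Traditional 401(k): $2,040.06 × 0.0794 = $161.98
Taxable wages = $2,040.06 − $161.98 = $1,878.08
Federal tax withheld: $1,878.08 × 0.2329 = $437.40
State tax withheld: $1,878.08 × 0.05 = $93.90
State disability insurance: $2,040.06 × 0.0145 = $29.58
State unemployment insurance (employee share): $2,040.06 × 0.0089 = $18.16
Life insurance premium: $201.14
Dental insurance premium: $164.67
Fitness reimbursement repayment: $178.41
Total deductions = $161.98 + $437.40 + $93.90 + $29.58 + $18.16 + $201.14 + $164.67 + $178.41 = $1,285.24
Net pay = $2,040.06 − $1,285.24 = $754.82

$754.82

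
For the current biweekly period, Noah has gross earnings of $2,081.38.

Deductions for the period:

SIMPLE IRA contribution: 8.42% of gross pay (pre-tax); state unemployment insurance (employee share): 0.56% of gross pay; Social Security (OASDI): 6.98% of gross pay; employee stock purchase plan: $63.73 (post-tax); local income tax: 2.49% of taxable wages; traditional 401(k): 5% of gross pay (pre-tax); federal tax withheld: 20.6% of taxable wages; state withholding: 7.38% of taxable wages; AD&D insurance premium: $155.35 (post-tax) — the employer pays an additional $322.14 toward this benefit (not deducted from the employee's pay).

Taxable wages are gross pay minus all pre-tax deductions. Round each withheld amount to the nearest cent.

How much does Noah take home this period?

$876.96

Traditional 401(k): $2,081.38 × 0.05 = $104.07
SIMPLE IRA contribution: $2,081.38 × 0.0842 = $175.25
Pre-tax total = $104.07 + $175.25 = $279.32
Taxable wages = $2,081.38 − $279.32 = $1,802.06
Federal tax withheld: $1,802.06 × 0.206 = $371.22
State withholding: $1,802.06 × 0.0738 = $132.99
Local income tax: $1,802.06 × 0.0249 = $44.87
State unemployment insurance (employee share): $2,081.38 × 0.0056 = $11.66
Social Security (OASDI): $2,081.38 × 0.0698 = $145.28
AD&D insurance premium: $155.35
Employee stock purchase plan: $63.73
(Employer's $322.14 toward AD&D insurance premium is not withheld from the employee.)
Total deductions = $104.07 + $175.25 + $371.22 + $132.99 + $44.87 + $11.66 + $145.28 + $155.35 + $63.73 = $1,204.42
Net pay = $2,081.38 − $1,204.42 = $876.96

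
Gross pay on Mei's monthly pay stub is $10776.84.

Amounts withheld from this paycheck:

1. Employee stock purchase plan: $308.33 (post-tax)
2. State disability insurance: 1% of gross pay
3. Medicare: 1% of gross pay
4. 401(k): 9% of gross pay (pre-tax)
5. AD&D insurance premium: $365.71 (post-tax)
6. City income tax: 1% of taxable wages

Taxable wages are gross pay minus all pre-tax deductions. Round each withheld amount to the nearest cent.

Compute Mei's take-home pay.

401(k): $10776.84 × 0.09 = $969.92
Taxable wages = $10776.84 − $969.92 = $9806.92
City income tax: $9806.92 × 0.01 = $98.07
State disability insurance: $10776.84 × 0.01 = $107.77
Medicare: $10776.84 × 0.01 = $107.77
Employee stock purchase plan: $308.33
AD&D insurance premium: $365.71
Total deductions = $969.92 + $98.07 + $107.77 + $107.77 + $308.33 + $365.71 = $1957.57
Net pay = $10776.84 − $1957.57 = $8819.27

$8819.27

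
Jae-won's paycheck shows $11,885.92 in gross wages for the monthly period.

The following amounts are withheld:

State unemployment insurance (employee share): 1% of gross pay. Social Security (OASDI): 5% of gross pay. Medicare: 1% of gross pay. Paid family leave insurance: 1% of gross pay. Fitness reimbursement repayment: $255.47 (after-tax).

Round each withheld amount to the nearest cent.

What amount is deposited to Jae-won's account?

Paid family leave insurance: $11,885.92 × 0.01 = $118.86
Social Security (OASDI): $11,885.92 × 0.05 = $594.30
Medicare: $11,885.92 × 0.01 = $118.86
State unemployment insurance (employee share): $11,885.92 × 0.01 = $118.86
Fitness reimbursement repayment: $255.47
Total deductions = $118.86 + $594.30 + $118.86 + $118.86 + $255.47 = $1,206.35
Net pay = $11,885.92 − $1,206.35 = $10,679.57

$10,679.57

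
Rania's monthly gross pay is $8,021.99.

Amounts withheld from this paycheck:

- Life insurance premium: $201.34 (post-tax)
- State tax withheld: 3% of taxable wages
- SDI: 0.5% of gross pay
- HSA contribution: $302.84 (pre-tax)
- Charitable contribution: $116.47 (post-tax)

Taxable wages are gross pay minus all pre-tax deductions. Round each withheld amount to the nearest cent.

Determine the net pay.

HSA contribution: $302.84
Taxable wages = $8,021.99 − $302.84 = $7,719.15
State tax withheld: $7,719.15 × 0.03 = $231.57
SDI: $8,021.99 × 0.005 = $40.11
Life insurance premium: $201.34
Charitable contribution: $116.47
Total deductions = $302.84 + $231.57 + $40.11 + $201.34 + $116.47 = $892.33
Net pay = $8,021.99 − $892.33 = $7,129.66

$7,129.66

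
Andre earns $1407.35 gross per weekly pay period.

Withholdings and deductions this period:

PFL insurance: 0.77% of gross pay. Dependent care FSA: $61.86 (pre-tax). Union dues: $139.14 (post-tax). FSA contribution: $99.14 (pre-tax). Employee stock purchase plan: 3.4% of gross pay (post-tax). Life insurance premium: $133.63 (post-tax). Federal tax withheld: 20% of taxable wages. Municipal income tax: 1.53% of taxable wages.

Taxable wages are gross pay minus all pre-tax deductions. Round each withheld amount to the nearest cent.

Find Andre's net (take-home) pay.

$646.55

Dependent care FSA: $61.86
FSA contribution: $99.14
Pre-tax total = $61.86 + $99.14 = $161.00
Taxable wages = $1407.35 − $161.00 = $1246.35
Municipal income tax: $1246.35 × 0.0153 = $19.07
Federal tax withheld: $1246.35 × 0.2 = $249.27
PFL insurance: $1407.35 × 0.0077 = $10.84
Union dues: $139.14
Employee stock purchase plan: $1407.35 × 0.034 = $47.85
Life insurance premium: $133.63
Total deductions = $61.86 + $99.14 + $19.07 + $249.27 + $10.84 + $139.14 + $47.85 + $133.63 = $760.80
Net pay = $1407.35 − $760.80 = $646.55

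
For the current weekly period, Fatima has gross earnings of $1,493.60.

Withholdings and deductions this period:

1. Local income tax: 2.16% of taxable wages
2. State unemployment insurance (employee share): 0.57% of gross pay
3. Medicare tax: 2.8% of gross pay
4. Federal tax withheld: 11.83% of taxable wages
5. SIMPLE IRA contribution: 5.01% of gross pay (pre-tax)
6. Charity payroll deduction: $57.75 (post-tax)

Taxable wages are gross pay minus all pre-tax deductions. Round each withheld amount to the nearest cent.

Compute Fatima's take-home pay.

$1,112.20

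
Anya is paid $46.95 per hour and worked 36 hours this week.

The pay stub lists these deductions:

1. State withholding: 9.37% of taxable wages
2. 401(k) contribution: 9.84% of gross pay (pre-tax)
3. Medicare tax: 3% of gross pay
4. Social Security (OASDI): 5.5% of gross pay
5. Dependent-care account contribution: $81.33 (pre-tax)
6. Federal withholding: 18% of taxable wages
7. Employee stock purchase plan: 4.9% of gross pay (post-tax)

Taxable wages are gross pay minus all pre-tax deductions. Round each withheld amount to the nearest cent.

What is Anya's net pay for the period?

$821.23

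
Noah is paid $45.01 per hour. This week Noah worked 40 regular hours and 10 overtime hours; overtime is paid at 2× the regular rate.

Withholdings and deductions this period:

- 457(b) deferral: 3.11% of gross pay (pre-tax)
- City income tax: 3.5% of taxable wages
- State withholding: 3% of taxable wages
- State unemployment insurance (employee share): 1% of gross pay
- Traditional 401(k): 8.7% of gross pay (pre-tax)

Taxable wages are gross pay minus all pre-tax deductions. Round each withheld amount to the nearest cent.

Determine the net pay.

$2,199.84

Regular pay: 40 × $45.01 = $1,800.40
Overtime pay: 10 × $45.01 × 2 = $900.20
Gross pay = $1,800.40 + $900.20 = $2,700.60
457(b) deferral: $2,700.60 × 0.0311 = $83.99
Traditional 401(k): $2,700.60 × 0.087 = $234.95
Pre-tax total = $83.99 + $234.95 = $318.94
Taxable wages = $2,700.60 − $318.94 = $2,381.66
State withholding: $2,381.66 × 0.03 = $71.45
City income tax: $2,381.66 × 0.035 = $83.36
State unemployment insurance (employee share): $2,700.60 × 0.01 = $27.01
Total deductions = $83.99 + $234.95 + $71.45 + $83.36 + $27.01 = $500.76
Net pay = $2,700.60 − $500.76 = $2,199.84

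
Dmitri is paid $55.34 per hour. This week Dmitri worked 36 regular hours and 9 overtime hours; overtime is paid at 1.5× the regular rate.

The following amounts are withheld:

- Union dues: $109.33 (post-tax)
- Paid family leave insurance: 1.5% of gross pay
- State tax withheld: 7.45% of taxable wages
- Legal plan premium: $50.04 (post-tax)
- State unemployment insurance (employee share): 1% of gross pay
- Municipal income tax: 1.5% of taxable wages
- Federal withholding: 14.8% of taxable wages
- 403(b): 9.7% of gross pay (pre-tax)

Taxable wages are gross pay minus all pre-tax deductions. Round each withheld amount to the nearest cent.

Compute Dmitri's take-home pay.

$1,658.29

Regular pay: 36 × $55.34 = $1,992.24
Overtime pay: 9 × $55.34 × 1.5 = $747.09
Gross pay = $1,992.24 + $747.09 = $2,739.33
403(b): $2,739.33 × 0.097 = $265.72
Taxable wages = $2,739.33 − $265.72 = $2,473.61
Municipal income tax: $2,473.61 × 0.015 = $37.10
Federal withholding: $2,473.61 × 0.148 = $366.09
State tax withheld: $2,473.61 × 0.0745 = $184.28
State unemployment insurance (employee share): $2,739.33 × 0.01 = $27.39
Paid family leave insurance: $2,739.33 × 0.015 = $41.09
Legal plan premium: $50.04
Union dues: $109.33
Total deductions = $265.72 + $37.10 + $366.09 + $184.28 + $27.39 + $41.09 + $50.04 + $109.33 = $1,081.04
Net pay = $2,739.33 − $1,081.04 = $1,658.29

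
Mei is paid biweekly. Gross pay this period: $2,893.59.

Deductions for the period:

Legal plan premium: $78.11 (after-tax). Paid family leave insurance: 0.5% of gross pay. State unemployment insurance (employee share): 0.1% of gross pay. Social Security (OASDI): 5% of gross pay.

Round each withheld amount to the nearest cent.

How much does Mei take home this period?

$2,653.44

State unemployment insurance (employee share): $2,893.59 × 0.001 = $2.89
Social Security (OASDI): $2,893.59 × 0.05 = $144.68
Paid family leave insurance: $2,893.59 × 0.005 = $14.47
Legal plan premium: $78.11
Total deductions = $2.89 + $144.68 + $14.47 + $78.11 = $240.15
Net pay = $2,893.59 − $240.15 = $2,653.44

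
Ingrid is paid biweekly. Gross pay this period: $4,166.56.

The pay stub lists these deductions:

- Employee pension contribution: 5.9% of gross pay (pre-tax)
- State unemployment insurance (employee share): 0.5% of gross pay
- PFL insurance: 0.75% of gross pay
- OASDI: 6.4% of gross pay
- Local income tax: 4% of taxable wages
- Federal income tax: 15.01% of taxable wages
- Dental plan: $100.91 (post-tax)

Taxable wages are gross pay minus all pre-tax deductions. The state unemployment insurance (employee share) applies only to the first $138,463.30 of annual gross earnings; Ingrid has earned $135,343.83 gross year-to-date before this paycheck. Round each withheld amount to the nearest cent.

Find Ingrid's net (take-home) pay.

$2,760.98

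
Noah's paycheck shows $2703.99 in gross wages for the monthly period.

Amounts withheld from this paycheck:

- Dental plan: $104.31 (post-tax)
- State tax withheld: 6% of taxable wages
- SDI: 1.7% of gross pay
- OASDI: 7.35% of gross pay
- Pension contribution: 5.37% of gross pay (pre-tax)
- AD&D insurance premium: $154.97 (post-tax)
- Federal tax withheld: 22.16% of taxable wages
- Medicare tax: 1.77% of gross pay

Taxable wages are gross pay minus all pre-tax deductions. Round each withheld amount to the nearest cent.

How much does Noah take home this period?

Pension contribution: $2703.99 × 0.0537 = $145.20
Taxable wages = $2703.99 − $145.20 = $2558.79
State tax withheld: $2558.79 × 0.06 = $153.53
Federal tax withheld: $2558.79 × 0.2216 = $567.03
Medicare tax: $2703.99 × 0.0177 = $47.86
SDI: $2703.99 × 0.017 = $45.97
OASDI: $2703.99 × 0.0735 = $198.74
AD&D insurance premium: $154.97
Dental plan: $104.31
Total deductions = $145.20 + $153.53 + $567.03 + $47.86 + $45.97 + $198.74 + $154.97 + $104.31 = $1417.61
Net pay = $2703.99 − $1417.61 = $1286.38

$1286.38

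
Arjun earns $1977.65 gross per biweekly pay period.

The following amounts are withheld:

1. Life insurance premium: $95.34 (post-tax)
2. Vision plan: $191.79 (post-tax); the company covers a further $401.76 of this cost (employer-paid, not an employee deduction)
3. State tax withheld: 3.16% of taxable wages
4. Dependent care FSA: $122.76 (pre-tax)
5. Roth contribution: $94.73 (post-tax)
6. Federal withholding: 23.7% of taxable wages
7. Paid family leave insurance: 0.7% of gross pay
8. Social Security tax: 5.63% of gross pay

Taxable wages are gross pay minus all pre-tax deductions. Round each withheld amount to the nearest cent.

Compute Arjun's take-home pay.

Dependent care FSA: $122.76
Taxable wages = $1977.65 − $122.76 = $1854.89
State tax withheld: $1854.89 × 0.0316 = $58.61
Federal withholding: $1854.89 × 0.237 = $439.61
Social Security tax: $1977.65 × 0.0563 = $111.34
Paid family leave insurance: $1977.65 × 0.007 = $13.84
Vision plan: $191.79
Roth contribution: $94.73
Life insurance premium: $95.34
(Employer's $401.76 toward vision plan is not withheld from the employee.)
Total deductions = $122.76 + $58.61 + $439.61 + $111.34 + $13.84 + $191.79 + $94.73 + $95.34 = $1128.02
Net pay = $1977.65 − $1128.02 = $849.63

$849.63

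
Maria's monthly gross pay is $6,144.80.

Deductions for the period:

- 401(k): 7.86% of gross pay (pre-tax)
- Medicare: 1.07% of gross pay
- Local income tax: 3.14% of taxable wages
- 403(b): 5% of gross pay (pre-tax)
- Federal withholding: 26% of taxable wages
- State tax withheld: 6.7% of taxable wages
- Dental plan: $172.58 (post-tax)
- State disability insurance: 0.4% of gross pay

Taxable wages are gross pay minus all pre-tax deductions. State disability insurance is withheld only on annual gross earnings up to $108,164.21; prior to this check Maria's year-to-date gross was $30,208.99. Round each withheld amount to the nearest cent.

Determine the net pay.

403(b): $6,144.80 × 0.05 = $307.24
401(k): $6,144.80 × 0.0786 = $482.98
Pre-tax total = $307.24 + $482.98 = $790.22
Taxable wages = $6,144.80 − $790.22 = $5,354.58
Federal withholding: $5,354.58 × 0.26 = $1,392.19
Local income tax: $5,354.58 × 0.0314 = $168.13
State tax withheld: $5,354.58 × 0.067 = $358.76
State disability insurance: cap not yet reached, full $6,144.80 is subject → $6,144.80 × 0.004 = $24.58
Medicare: $6,144.80 × 0.0107 = $65.75
Dental plan: $172.58
Total deductions = $307.24 + $482.98 + $1,392.19 + $168.13 + $358.76 + $24.58 + $65.75 + $172.58 = $2,972.21
Net pay = $6,144.80 − $2,972.21 = $3,172.59

$3,172.59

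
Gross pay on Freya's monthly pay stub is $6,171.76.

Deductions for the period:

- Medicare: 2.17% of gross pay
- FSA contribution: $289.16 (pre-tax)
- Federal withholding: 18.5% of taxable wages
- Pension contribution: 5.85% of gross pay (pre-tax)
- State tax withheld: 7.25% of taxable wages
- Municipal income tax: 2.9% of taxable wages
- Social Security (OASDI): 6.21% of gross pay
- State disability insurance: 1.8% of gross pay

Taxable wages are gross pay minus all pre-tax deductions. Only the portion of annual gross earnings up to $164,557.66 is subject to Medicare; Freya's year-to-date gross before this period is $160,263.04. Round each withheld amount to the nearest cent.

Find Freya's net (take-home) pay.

$3,352.08

FSA contribution: $289.16
Pension contribution: $6,171.76 × 0.0585 = $361.05
Pre-tax total = $289.16 + $361.05 = $650.21
Taxable wages = $6,171.76 − $650.21 = $5,521.55
State tax withheld: $5,521.55 × 0.0725 = $400.31
Municipal income tax: $5,521.55 × 0.029 = $160.12
Federal withholding: $5,521.55 × 0.185 = $1,021.49
State disability insurance: $6,171.76 × 0.018 = $111.09
Social Security (OASDI): $6,171.76 × 0.0621 = $383.27
Medicare: only $164,557.66 − $160,263.04 = $4,294.62 of this check is subject → $4,294.62 × 0.0217 = $93.19
Total deductions = $289.16 + $361.05 + $400.31 + $160.12 + $1,021.49 + $111.09 + $383.27 + $93.19 = $2,819.68
Net pay = $6,171.76 − $2,819.68 = $3,352.08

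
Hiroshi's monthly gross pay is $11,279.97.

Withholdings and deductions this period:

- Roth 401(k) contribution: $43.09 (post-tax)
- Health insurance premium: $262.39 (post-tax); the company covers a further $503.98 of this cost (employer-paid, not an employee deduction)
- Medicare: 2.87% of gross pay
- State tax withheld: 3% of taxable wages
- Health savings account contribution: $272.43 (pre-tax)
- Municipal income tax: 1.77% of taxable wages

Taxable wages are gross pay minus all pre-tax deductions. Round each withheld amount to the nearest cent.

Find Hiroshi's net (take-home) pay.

$9,853.26

Health savings account contribution: $272.43
Taxable wages = $11,279.97 − $272.43 = $11,007.54
State tax withheld: $11,007.54 × 0.03 = $330.23
Municipal income tax: $11,007.54 × 0.0177 = $194.83
Medicare: $11,279.97 × 0.0287 = $323.74
Health insurance premium: $262.39
Roth 401(k) contribution: $43.09
(Employer's $503.98 toward health insurance premium is not withheld from the employee.)
Total deductions = $272.43 + $330.23 + $194.83 + $323.74 + $262.39 + $43.09 = $1,426.71
Net pay = $11,279.97 − $1,426.71 = $9,853.26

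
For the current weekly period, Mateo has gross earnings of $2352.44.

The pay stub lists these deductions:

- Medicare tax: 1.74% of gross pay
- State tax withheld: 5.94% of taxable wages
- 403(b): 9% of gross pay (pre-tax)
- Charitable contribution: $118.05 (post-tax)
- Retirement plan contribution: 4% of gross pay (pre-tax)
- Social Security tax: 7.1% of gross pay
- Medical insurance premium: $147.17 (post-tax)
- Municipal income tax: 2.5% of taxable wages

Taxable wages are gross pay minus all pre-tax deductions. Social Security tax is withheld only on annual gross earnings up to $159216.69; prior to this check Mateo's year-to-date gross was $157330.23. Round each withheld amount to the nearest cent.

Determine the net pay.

$1433.79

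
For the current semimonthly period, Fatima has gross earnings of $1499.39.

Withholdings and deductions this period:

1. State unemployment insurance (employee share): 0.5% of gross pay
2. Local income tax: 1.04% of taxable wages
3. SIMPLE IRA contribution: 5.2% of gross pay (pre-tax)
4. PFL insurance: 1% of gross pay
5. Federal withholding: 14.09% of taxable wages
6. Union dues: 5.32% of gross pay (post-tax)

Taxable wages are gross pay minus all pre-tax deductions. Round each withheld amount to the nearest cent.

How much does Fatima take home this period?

SIMPLE IRA contribution: $1499.39 × 0.052 = $77.97
Taxable wages = $1499.39 − $77.97 = $1421.42
Local income tax: $1421.42 × 0.0104 = $14.78
Federal withholding: $1421.42 × 0.1409 = $200.28
PFL insurance: $1499.39 × 0.01 = $14.99
State unemployment insurance (employee share): $1499.39 × 0.005 = $7.50
Union dues: $1499.39 × 0.0532 = $79.77
Total deductions = $77.97 + $14.78 + $200.28 + $14.99 + $7.50 + $79.77 = $395.29
Net pay = $1499.39 − $395.29 = $1104.10

$1104.10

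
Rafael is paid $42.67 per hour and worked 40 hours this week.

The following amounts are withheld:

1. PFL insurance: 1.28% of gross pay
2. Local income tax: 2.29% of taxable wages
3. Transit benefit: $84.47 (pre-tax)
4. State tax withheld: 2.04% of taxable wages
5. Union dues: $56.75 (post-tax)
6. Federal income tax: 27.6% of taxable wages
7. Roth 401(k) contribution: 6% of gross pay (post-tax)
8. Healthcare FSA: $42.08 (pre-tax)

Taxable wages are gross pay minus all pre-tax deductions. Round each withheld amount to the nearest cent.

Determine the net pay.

$894.66

Gross pay: 40 × $42.67 = $1,706.80
Healthcare FSA: $42.08
Transit benefit: $84.47
Pre-tax total = $42.08 + $84.47 = $126.55
Taxable wages = $1,706.80 − $126.55 = $1,580.25
State tax withheld: $1,580.25 × 0.0204 = $32.24
Local income tax: $1,580.25 × 0.0229 = $36.19
Federal income tax: $1,580.25 × 0.276 = $436.15
PFL insurance: $1,706.80 × 0.0128 = $21.85
Union dues: $56.75
Roth 401(k) contribution: $1,706.80 × 0.06 = $102.41
Total deductions = $42.08 + $84.47 + $32.24 + $36.19 + $436.15 + $21.85 + $56.75 + $102.41 = $812.14
Net pay = $1,706.80 − $812.14 = $894.66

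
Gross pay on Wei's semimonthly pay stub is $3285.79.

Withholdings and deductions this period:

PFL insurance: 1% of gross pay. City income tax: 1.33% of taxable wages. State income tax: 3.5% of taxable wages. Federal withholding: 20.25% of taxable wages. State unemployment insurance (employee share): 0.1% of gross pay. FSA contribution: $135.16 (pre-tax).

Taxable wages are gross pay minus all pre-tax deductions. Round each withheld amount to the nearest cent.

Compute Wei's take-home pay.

$2324.31

FSA contribution: $135.16
Taxable wages = $3285.79 − $135.16 = $3150.63
Federal withholding: $3150.63 × 0.2025 = $638.00
City income tax: $3150.63 × 0.0133 = $41.90
State income tax: $3150.63 × 0.035 = $110.27
PFL insurance: $3285.79 × 0.01 = $32.86
State unemployment insurance (employee share): $3285.79 × 0.001 = $3.29
Total deductions = $135.16 + $638.00 + $41.90 + $110.27 + $32.86 + $3.29 = $961.48
Net pay = $3285.79 − $961.48 = $2324.31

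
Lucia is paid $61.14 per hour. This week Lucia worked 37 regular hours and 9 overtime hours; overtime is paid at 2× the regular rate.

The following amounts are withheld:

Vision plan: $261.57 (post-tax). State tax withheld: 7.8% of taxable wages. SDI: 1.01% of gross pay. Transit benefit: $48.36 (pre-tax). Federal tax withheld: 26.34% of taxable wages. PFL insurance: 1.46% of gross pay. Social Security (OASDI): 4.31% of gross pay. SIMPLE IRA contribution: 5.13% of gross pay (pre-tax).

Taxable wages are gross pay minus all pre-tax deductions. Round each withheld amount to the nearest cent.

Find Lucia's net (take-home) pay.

$1579.65

Regular pay: 37 × $61.14 = $2262.18
Overtime pay: 9 × $61.14 × 2 = $1100.52
Gross pay = $2262.18 + $1100.52 = $3362.70
SIMPLE IRA contribution: $3362.70 × 0.0513 = $172.51
Transit benefit: $48.36
Pre-tax total = $172.51 + $48.36 = $220.87
Taxable wages = $3362.70 − $220.87 = $3141.83
Federal tax withheld: $3141.83 × 0.2634 = $827.56
State tax withheld: $3141.83 × 0.078 = $245.06
Social Security (OASDI): $3362.70 × 0.0431 = $144.93
PFL insurance: $3362.70 × 0.0146 = $49.10
SDI: $3362.70 × 0.0101 = $33.96
Vision plan: $261.57
Total deductions = $172.51 + $48.36 + $827.56 + $245.06 + $144.93 + $49.10 + $33.96 + $261.57 = $1783.05
Net pay = $3362.70 − $1783.05 = $1579.65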